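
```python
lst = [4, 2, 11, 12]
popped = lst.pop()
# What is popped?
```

12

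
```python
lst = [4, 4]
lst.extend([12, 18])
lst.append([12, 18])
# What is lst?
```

After line 1: lst = [4, 4]
After line 2 (extend unpacks [12, 18]): lst = [4, 4, 12, 18]
After line 3 (append adds [12, 18] as single element): lst = [4, 4, 12, 18, [12, 18]]

[4, 4, 12, 18, [12, 18]]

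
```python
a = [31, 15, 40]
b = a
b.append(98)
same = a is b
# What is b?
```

After line 1: a = [31, 15, 40]
After line 2 (b = a is an alias, same object): a = [31, 15, 40], b = [31, 15, 40]
After line 3 (b.append mutates the shared list): a = [31, 15, 40, 98], b = [31, 15, 40, 98]
After line 4 (same = a is b; same object -> True): same = True

[31, 15, 40, 98]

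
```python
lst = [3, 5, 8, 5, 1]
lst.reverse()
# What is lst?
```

[1, 5, 8, 5, 3]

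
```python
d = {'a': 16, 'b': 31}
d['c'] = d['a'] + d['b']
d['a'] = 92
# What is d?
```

After line 1: d = {'a': 16, 'b': 31}
After line 2 (d['c'] = 16 + 31): d = {'a': 16, 'b': 31, 'c': 47}
After line 3: d = {'a': 92, 'b': 31, 'c': 47}

{'a': 92, 'b': 31, 'c': 47}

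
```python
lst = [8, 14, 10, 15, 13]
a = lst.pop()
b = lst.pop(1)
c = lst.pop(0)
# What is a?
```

After line 1: lst = [8, 14, 10, 15, 13]
After line 2 (pop() -> a = 13): lst = [8, 14, 10, 15]
After line 3 (pop(1) -> b = 14): lst = [8, 10, 15]
After line 4 (pop(0) -> c = 8): lst = [10, 15]

13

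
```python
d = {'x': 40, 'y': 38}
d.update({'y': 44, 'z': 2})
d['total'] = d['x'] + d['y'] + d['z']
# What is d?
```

After line 1: d = {'x': 40, 'y': 38}
After line 2 (y overwritten, z added): d = {'x': 40, 'y': 44, 'z': 2}
After line 3 (total = 40 + 44 + 2 = 86): d = {'x': 40, 'y': 44, 'z': 2, 'total': 86}

{'x': 40, 'y': 44, 'z': 2, 'total': 86}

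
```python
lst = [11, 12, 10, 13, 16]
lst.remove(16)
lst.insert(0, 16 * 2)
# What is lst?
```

After line 1: lst = [11, 12, 10, 13, 16]
After line 2 (remove first 16): lst = [11, 12, 10, 13]
After line 3 (insert 32 at index 0): lst = [32, 11, 12, 10, 13]

[32, 11, 12, 10, 13]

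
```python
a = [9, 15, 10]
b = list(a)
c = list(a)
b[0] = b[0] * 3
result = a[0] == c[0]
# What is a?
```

After line 1: a = [9, 15, 10]
After line 2 (b = list(a), copy): a = [9, 15, 10], b = [9, 15, 10]
After line 3 (c = list(a) is a copy, new object): c = [9, 15, 10]
After line 4 (b[0] = 9 * 3 = 27; only b mutates (copy)): a = [9, 15, 10], b = [27, 15, 10], c = [9, 15, 10]
After line 5 (a[0] = 9, c[0] = 9; result = True)

[9, 15, 10]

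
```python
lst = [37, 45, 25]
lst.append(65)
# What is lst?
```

[37, 45, 25, 65]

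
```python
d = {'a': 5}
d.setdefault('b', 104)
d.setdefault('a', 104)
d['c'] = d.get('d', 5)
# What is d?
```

After line 1: d = {'a': 5}
After line 2 (setdefault adds 'b'=104): d = {'a': 5, 'b': 104}
After line 3 (setdefault 'a' no-op, already exists): d = {'a': 5, 'b': 104}
After line 4 (get('d', 5) returns default since 'd' not in d): d = {'a': 5, 'b': 104, 'c': 5}

{'a': 5, 'b': 104, 'c': 5}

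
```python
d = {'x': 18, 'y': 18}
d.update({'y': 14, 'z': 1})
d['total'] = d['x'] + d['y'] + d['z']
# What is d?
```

After line 1: d = {'x': 18, 'y': 18}
After line 2 (y overwritten, z added): d = {'x': 18, 'y': 14, 'z': 1}
After line 3 (total = 18 + 14 + 1 = 33): d = {'x': 18, 'y': 14, 'z': 1, 'total': 33}

{'x': 18, 'y': 14, 'z': 1, 'total': 33}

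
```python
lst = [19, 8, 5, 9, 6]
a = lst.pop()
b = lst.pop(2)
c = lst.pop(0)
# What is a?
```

After line 1: lst = [19, 8, 5, 9, 6]
After line 2 (pop() -> a = 6): lst = [19, 8, 5, 9]
After line 3 (pop(2) -> b = 5): lst = [19, 8, 9]
After line 4 (pop(0) -> c = 19): lst = [8, 9]

6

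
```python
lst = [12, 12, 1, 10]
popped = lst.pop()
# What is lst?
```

[12, 12, 1]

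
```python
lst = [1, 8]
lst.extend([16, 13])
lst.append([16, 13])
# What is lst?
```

After line 1: lst = [1, 8]
After line 2 (extend unpacks [16, 13]): lst = [1, 8, 16, 13]
After line 3 (append adds [16, 13] as single element): lst = [1, 8, 16, 13, [16, 13]]

[1, 8, 16, 13, [16, 13]]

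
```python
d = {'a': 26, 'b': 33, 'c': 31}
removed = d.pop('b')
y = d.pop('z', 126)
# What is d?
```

After line 1: d = {'a': 26, 'b': 33, 'c': 31}
After line 2 (pop 'b' returns 33): d = {'a': 26, 'c': 31}, removed = 33
After line 3 (pop 'z' missing, returns default 126): d = {'a': 26, 'c': 31}, y = 126

{'a': 26, 'c': 31}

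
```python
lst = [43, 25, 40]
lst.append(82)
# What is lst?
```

[43, 25, 40, 82]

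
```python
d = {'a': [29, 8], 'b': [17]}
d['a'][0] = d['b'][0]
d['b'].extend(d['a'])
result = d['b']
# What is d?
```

After line 1: d = {'a': [29, 8], 'b': [17]}
After line 2 (a[0] = b[0] = 17): d = {'a': [17, 8], 'b': [17]}
After line 3 (b.extend(a) appends [17, 8]): d = {'a': [17, 8], 'b': [17, 17, 8]}
After line 4: result = d['b'] = [17, 17, 8]

{'a': [17, 8], 'b': [17, 17, 8]}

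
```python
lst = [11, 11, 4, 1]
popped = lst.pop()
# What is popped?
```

1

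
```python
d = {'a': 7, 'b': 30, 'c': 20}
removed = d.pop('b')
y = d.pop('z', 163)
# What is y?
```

After line 1: d = {'a': 7, 'b': 30, 'c': 20}
After line 2 (pop 'b' returns 30): d = {'a': 7, 'c': 20}, removed = 30
After line 3 (pop 'z' missing, returns default 163): d = {'a': 7, 'c': 20}, y = 163

163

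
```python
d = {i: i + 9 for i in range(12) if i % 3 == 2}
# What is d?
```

{2: 11, 5: 14, 8: 17, 11: 20}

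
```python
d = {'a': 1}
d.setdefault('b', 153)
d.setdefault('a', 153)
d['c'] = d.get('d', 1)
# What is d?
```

After line 1: d = {'a': 1}
After line 2 (setdefault adds 'b'=153): d = {'a': 1, 'b': 153}
After line 3 (setdefault 'a' no-op, already exists): d = {'a': 1, 'b': 153}
After line 4 (get('d', 1) returns default since 'd' not in d): d = {'a': 1, 'b': 153, 'c': 1}

{'a': 1, 'b': 153, 'c': 1}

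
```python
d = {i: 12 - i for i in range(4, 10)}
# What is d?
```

{4: 8, 5: 7, 6: 6, 7: 5, 8: 4, 9: 3}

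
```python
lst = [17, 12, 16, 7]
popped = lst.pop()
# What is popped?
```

7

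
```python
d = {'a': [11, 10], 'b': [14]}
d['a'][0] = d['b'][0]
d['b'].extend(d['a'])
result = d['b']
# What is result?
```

After line 1: d = {'a': [11, 10], 'b': [14]}
After line 2 (a[0] = b[0] = 14): d = {'a': [14, 10], 'b': [14]}
After line 3 (b.extend(a) appends [14, 10]): d = {'a': [14, 10], 'b': [14, 14, 10]}
After line 4: result = d['b'] = [14, 14, 10]

[14, 14, 10]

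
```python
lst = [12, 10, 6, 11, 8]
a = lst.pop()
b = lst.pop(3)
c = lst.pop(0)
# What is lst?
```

After line 1: lst = [12, 10, 6, 11, 8]
After line 2 (pop() -> a = 8): lst = [12, 10, 6, 11]
After line 3 (pop(3) -> b = 11): lst = [12, 10, 6]
After line 4 (pop(0) -> c = 12): lst = [10, 6]

[10, 6]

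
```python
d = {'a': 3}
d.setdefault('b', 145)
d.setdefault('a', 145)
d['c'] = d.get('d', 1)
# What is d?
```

After line 1: d = {'a': 3}
After line 2 (setdefault adds 'b'=145): d = {'a': 3, 'b': 145}
After line 3 (setdefault 'a' no-op, already exists): d = {'a': 3, 'b': 145}
After line 4 (get('d', 1) returns default since 'd' not in d): d = {'a': 3, 'b': 145, 'c': 1}

{'a': 3, 'b': 145, 'c': 1}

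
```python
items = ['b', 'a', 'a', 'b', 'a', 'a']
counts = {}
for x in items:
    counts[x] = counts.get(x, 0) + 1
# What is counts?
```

Initial: counts = {}, items = ['b', 'a', 'a', 'b', 'a', 'a']
See 'b': counts = {'b': 1}
See 'a': counts = {'b': 1, 'a': 1}
See 'a': counts = {'b': 1, 'a': 2}
See 'b': counts = {'b': 2, 'a': 2}
See 'a': counts = {'b': 2, 'a': 3}
See 'a': counts = {'b': 2, 'a': 4}

{'b': 2, 'a': 4}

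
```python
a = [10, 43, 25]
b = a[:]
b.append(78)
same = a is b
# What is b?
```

After line 1: a = [10, 43, 25]
After line 2 (b = a[:] is a shallow copy, new object): a = [10, 43, 25], b = [10, 43, 25]
After line 3 (append only mutates b): a = [10, 43, 25], b = [10, 43, 25, 78]
After line 4 (same = a is b; different objects -> False): same = False

[10, 43, 25, 78]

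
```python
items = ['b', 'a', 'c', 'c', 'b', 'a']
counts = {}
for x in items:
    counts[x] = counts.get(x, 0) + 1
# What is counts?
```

Initial: counts = {}, items = ['b', 'a', 'c', 'c', 'b', 'a']
See 'b': counts = {'b': 1}
See 'a': counts = {'b': 1, 'a': 1}
See 'c': counts = {'b': 1, 'a': 1, 'c': 1}
See 'c': counts = {'b': 1, 'a': 1, 'c': 2}
See 'b': counts = {'b': 2, 'a': 1, 'c': 2}
See 'a': counts = {'b': 2, 'a': 2, 'c': 2}

{'b': 2, 'a': 2, 'c': 2}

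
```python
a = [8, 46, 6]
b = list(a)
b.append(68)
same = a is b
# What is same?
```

After line 1: a = [8, 46, 6]
After line 2 (b = list(a) is a shallow copy, new object): a = [8, 46, 6], b = [8, 46, 6]
After line 3 (append only mutates b): a = [8, 46, 6], b = [8, 46, 6, 68]
After line 4 (same = a is b; different objects -> False): same = False

False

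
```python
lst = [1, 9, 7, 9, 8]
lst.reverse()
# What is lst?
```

[8, 9, 7, 9, 1]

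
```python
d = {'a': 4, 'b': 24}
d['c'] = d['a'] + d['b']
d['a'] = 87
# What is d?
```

After line 1: d = {'a': 4, 'b': 24}
After line 2 (d['c'] = 4 + 24): d = {'a': 4, 'b': 24, 'c': 28}
After line 3: d = {'a': 87, 'b': 24, 'c': 28}

{'a': 87, 'b': 24, 'c': 28}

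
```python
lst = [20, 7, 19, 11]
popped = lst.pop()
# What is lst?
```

[20, 7, 19]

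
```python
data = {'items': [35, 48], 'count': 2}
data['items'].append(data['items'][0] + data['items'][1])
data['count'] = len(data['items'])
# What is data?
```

After line 1: data = {'items': [35, 48], 'count': 2}
After line 2 (append 35 + 48 = 83): data = {'items': [35, 48, 83], 'count': 2}
After line 3 (count = len(items) = 3): data = {'items': [35, 48, 83], 'count': 3}

{'items': [35, 48, 83], 'count': 3}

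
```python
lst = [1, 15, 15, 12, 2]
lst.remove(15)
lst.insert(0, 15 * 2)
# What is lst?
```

After line 1: lst = [1, 15, 15, 12, 2]
After line 2 (remove first 15): lst = [1, 15, 12, 2]
After line 3 (insert 30 at index 0): lst = [30, 1, 15, 12, 2]

[30, 1, 15, 12, 2]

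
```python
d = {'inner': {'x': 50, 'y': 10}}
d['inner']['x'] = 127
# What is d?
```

After line 1: d = {'inner': {'x': 50, 'y': 10}}
After line 2 (inner x overwritten): d = {'inner': {'x': 127, 'y': 10}}

{'inner': {'x': 127, 'y': 10}}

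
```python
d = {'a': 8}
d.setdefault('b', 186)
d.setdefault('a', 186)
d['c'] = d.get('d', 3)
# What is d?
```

After line 1: d = {'a': 8}
After line 2 (setdefault adds 'b'=186): d = {'a': 8, 'b': 186}
After line 3 (setdefault 'a' no-op, already exists): d = {'a': 8, 'b': 186}
After line 4 (get('d', 3) returns default since 'd' not in d): d = {'a': 8, 'b': 186, 'c': 3}

{'a': 8, 'b': 186, 'c': 3}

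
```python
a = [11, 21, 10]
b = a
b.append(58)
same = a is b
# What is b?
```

After line 1: a = [11, 21, 10]
After line 2 (b = a is an alias, same object): a = [11, 21, 10], b = [11, 21, 10]
After line 3 (b.append mutates the shared list): a = [11, 21, 10, 58], b = [11, 21, 10, 58]
After line 4 (same = a is b; same object -> True): same = True

[11, 21, 10, 58]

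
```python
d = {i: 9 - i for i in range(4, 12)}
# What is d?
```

{4: 5, 5: 4, 6: 3, 7: 2, 8: 1, 9: 0, 10: -1, 11: -2}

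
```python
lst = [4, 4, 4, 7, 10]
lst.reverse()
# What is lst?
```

[10, 7, 4, 4, 4]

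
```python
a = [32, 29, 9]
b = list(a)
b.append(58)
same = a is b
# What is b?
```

After line 1: a = [32, 29, 9]
After line 2 (b = list(a) is a shallow copy, new object): a = [32, 29, 9], b = [32, 29, 9]
After line 3 (append only mutates b): a = [32, 29, 9], b = [32, 29, 9, 58]
After line 4 (same = a is b; different objects -> False): same = False

[32, 29, 9, 58]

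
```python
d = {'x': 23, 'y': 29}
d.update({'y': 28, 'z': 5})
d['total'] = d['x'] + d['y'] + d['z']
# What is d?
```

After line 1: d = {'x': 23, 'y': 29}
After line 2 (y overwritten, z added): d = {'x': 23, 'y': 28, 'z': 5}
After line 3 (total = 23 + 28 + 5 = 56): d = {'x': 23, 'y': 28, 'z': 5, 'total': 56}

{'x': 23, 'y': 28, 'z': 5, 'total': 56}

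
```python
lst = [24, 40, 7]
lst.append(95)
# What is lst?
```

[24, 40, 7, 95]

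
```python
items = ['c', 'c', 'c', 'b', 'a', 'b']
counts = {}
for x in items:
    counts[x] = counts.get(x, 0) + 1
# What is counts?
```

Initial: counts = {}, items = ['c', 'c', 'c', 'b', 'a', 'b']
See 'c': counts = {'c': 1}
See 'c': counts = {'c': 2}
See 'c': counts = {'c': 3}
See 'b': counts = {'c': 3, 'b': 1}
See 'a': counts = {'c': 3, 'b': 1, 'a': 1}
See 'b': counts = {'c': 3, 'b': 2, 'a': 1}

{'c': 3, 'b': 2, 'a': 1}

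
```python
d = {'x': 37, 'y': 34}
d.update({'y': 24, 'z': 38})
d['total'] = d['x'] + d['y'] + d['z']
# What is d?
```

After line 1: d = {'x': 37, 'y': 34}
After line 2 (y overwritten, z added): d = {'x': 37, 'y': 24, 'z': 38}
After line 3 (total = 37 + 24 + 38 = 99): d = {'x': 37, 'y': 24, 'z': 38, 'total': 99}

{'x': 37, 'y': 24, 'z': 38, 'total': 99}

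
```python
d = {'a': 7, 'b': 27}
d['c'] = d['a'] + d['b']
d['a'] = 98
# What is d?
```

After line 1: d = {'a': 7, 'b': 27}
After line 2 (d['c'] = 7 + 27): d = {'a': 7, 'b': 27, 'c': 34}
After line 3: d = {'a': 98, 'b': 27, 'c': 34}

{'a': 98, 'b': 27, 'c': 34}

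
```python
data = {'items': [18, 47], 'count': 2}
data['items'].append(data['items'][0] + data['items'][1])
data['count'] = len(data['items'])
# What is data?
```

After line 1: data = {'items': [18, 47], 'count': 2}
After line 2 (append 18 + 47 = 65): data = {'items': [18, 47, 65], 'count': 2}
After line 3 (count = len(items) = 3): data = {'items': [18, 47, 65], 'count': 3}

{'items': [18, 47, 65], 'count': 3}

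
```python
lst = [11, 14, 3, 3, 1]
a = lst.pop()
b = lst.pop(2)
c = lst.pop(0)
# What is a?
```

After line 1: lst = [11, 14, 3, 3, 1]
After line 2 (pop() -> a = 1): lst = [11, 14, 3, 3]
After line 3 (pop(2) -> b = 3): lst = [11, 14, 3]
After line 4 (pop(0) -> c = 11): lst = [14, 3]

1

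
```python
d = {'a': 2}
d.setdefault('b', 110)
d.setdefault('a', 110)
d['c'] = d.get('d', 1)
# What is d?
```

After line 1: d = {'a': 2}
After line 2 (setdefault adds 'b'=110): d = {'a': 2, 'b': 110}
After line 3 (setdefault 'a' no-op, already exists): d = {'a': 2, 'b': 110}
After line 4 (get('d', 1) returns default since 'd' not in d): d = {'a': 2, 'b': 110, 'c': 1}

{'a': 2, 'b': 110, 'c': 1}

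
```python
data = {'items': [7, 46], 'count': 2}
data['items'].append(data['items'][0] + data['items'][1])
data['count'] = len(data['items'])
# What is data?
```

After line 1: data = {'items': [7, 46], 'count': 2}
After line 2 (append 7 + 46 = 53): data = {'items': [7, 46, 53], 'count': 2}
After line 3 (count = len(items) = 3): data = {'items': [7, 46, 53], 'count': 3}

{'items': [7, 46, 53], 'count': 3}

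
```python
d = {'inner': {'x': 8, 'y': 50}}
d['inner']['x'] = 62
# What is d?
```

After line 1: d = {'inner': {'x': 8, 'y': 50}}
After line 2 (inner x overwritten): d = {'inner': {'x': 62, 'y': 50}}

{'inner': {'x': 62, 'y': 50}}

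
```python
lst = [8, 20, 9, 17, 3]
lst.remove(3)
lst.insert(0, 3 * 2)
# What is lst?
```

After line 1: lst = [8, 20, 9, 17, 3]
After line 2 (remove first 3): lst = [8, 20, 9, 17]
After line 3 (insert 6 at index 0): lst = [6, 8, 20, 9, 17]

[6, 8, 20, 9, 17]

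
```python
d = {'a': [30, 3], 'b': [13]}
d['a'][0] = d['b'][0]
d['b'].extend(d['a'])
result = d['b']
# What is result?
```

After line 1: d = {'a': [30, 3], 'b': [13]}
After line 2 (a[0] = b[0] = 13): d = {'a': [13, 3], 'b': [13]}
After line 3 (b.extend(a) appends [13, 3]): d = {'a': [13, 3], 'b': [13, 13, 3]}
After line 4: result = d['b'] = [13, 13, 3]

[13, 13, 3]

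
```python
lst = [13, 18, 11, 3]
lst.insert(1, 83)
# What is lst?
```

[13, 83, 18, 11, 3]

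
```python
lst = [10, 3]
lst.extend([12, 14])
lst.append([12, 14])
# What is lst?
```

After line 1: lst = [10, 3]
After line 2 (extend unpacks [12, 14]): lst = [10, 3, 12, 14]
After line 3 (append adds [12, 14] as single element): lst = [10, 3, 12, 14, [12, 14]]

[10, 3, 12, 14, [12, 14]]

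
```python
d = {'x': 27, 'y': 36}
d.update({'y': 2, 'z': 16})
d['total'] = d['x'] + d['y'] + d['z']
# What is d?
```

After line 1: d = {'x': 27, 'y': 36}
After line 2 (y overwritten, z added): d = {'x': 27, 'y': 2, 'z': 16}
After line 3 (total = 27 + 2 + 16 = 45): d = {'x': 27, 'y': 2, 'z': 16, 'total': 45}

{'x': 27, 'y': 2, 'z': 16, 'total': 45}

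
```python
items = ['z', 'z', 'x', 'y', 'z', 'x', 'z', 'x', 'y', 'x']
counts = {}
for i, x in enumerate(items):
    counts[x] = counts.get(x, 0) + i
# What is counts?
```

Initial: counts = {}, items = ['z', 'z', 'x', 'y', 'z', 'x', 'z', 'x', 'y', 'x']
i=0, x='z': counts = {'z': 0}
i=1, x='z': counts = {'z': 1}
i=2, x='x': counts = {'z': 1, 'x': 2}
i=3, x='y': counts = {'z': 1, 'x': 2, 'y': 3}
i=4, x='z': counts = {'z': 5, 'x': 2, 'y': 3}
i=5, x='x': counts = {'z': 5, 'x': 7, 'y': 3}
i=6, x='z': counts = {'z': 11, 'x': 7, 'y': 3}
i=7, x='x': counts = {'z': 11, 'x': 14, 'y': 3}
i=8, x='y': counts = {'z': 11, 'x': 14, 'y': 11}
i=9, x='x': counts = {'z': 11, 'x': 23, 'y': 11}

{'z': 11, 'x': 23, 'y': 11}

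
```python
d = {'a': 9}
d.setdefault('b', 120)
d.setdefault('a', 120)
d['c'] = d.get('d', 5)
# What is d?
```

After line 1: d = {'a': 9}
After line 2 (setdefault adds 'b'=120): d = {'a': 9, 'b': 120}
After line 3 (setdefault 'a' no-op, already exists): d = {'a': 9, 'b': 120}
After line 4 (get('d', 5) returns default since 'd' not in d): d = {'a': 9, 'b': 120, 'c': 5}

{'a': 9, 'b': 120, 'c': 5}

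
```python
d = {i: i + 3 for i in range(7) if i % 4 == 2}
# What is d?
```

{2: 5, 6: 9}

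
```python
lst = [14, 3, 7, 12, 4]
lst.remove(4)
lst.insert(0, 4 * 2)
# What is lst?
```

After line 1: lst = [14, 3, 7, 12, 4]
After line 2 (remove first 4): lst = [14, 3, 7, 12]
After line 3 (insert 8 at index 0): lst = [8, 14, 3, 7, 12]

[8, 14, 3, 7, 12]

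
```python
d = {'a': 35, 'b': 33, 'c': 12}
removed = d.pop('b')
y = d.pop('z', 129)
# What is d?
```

After line 1: d = {'a': 35, 'b': 33, 'c': 12}
After line 2 (pop 'b' returns 33): d = {'a': 35, 'c': 12}, removed = 33
After line 3 (pop 'z' missing, returns default 129): d = {'a': 35, 'c': 12}, y = 129

{'a': 35, 'c': 12}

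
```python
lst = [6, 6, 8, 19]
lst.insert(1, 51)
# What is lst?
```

[6, 51, 6, 8, 19]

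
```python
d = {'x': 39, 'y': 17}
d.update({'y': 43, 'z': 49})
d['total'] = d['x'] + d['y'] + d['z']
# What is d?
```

After line 1: d = {'x': 39, 'y': 17}
After line 2 (y overwritten, z added): d = {'x': 39, 'y': 43, 'z': 49}
After line 3 (total = 39 + 43 + 49 = 131): d = {'x': 39, 'y': 43, 'z': 49, 'total': 131}

{'x': 39, 'y': 43, 'z': 49, 'total': 131}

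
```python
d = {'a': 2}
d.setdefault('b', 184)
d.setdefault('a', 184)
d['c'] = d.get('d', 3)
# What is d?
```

After line 1: d = {'a': 2}
After line 2 (setdefault adds 'b'=184): d = {'a': 2, 'b': 184}
After line 3 (setdefault 'a' no-op, already exists): d = {'a': 2, 'b': 184}
After line 4 (get('d', 3) returns default since 'd' not in d): d = {'a': 2, 'b': 184, 'c': 3}

{'a': 2, 'b': 184, 'c': 3}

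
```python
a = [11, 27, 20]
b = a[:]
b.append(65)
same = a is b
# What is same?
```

After line 1: a = [11, 27, 20]
After line 2 (b = a[:] is a shallow copy, new object): a = [11, 27, 20], b = [11, 27, 20]
After line 3 (append only mutates b): a = [11, 27, 20], b = [11, 27, 20, 65]
After line 4 (same = a is b; different objects -> False): same = False

False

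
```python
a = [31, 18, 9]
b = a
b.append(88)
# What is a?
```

After line 1: a = [31, 18, 9]
After line 2 (b = a is an alias, same object): a = [31, 18, 9], b = [31, 18, 9]
After line 3 (b.append mutates the shared list): a = [31, 18, 9, 88], b = [31, 18, 9, 88]

[31, 18, 9, 88]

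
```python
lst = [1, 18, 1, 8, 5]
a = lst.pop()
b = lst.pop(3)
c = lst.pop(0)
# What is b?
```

After line 1: lst = [1, 18, 1, 8, 5]
After line 2 (pop() -> a = 5): lst = [1, 18, 1, 8]
After line 3 (pop(3) -> b = 8): lst = [1, 18, 1]
After line 4 (pop(0) -> c = 1): lst = [18, 1]

8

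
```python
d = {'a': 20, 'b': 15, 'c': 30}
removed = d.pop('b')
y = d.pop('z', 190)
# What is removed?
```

After line 1: d = {'a': 20, 'b': 15, 'c': 30}
After line 2 (pop 'b' returns 15): d = {'a': 20, 'c': 30}, removed = 15
After line 3 (pop 'z' missing, returns default 190): d = {'a': 20, 'c': 30}, y = 190

15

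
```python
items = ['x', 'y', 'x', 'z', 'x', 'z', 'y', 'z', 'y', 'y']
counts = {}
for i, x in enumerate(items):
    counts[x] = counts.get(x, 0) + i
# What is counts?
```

Initial: counts = {}, items = ['x', 'y', 'x', 'z', 'x', 'z', 'y', 'z', 'y', 'y']
i=0, x='x': counts = {'x': 0}
i=1, x='y': counts = {'x': 0, 'y': 1}
i=2, x='x': counts = {'x': 2, 'y': 1}
i=3, x='z': counts = {'x': 2, 'y': 1, 'z': 3}
i=4, x='x': counts = {'x': 6, 'y': 1, 'z': 3}
i=5, x='z': counts = {'x': 6, 'y': 1, 'z': 8}
i=6, x='y': counts = {'x': 6, 'y': 7, 'z': 8}
i=7, x='z': counts = {'x': 6, 'y': 7, 'z': 15}
i=8, x='y': counts = {'x': 6, 'y': 15, 'z': 15}
i=9, x='y': counts = {'x': 6, 'y': 24, 'z': 15}

{'x': 6, 'y': 24, 'z': 15}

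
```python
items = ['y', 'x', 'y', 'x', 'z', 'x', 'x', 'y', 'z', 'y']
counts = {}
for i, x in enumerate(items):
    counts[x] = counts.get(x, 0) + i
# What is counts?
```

Initial: counts = {}, items = ['y', 'x', 'y', 'x', 'z', 'x', 'x', 'y', 'z', 'y']
i=0, x='y': counts = {'y': 0}
i=1, x='x': counts = {'y': 0, 'x': 1}
i=2, x='y': counts = {'y': 2, 'x': 1}
i=3, x='x': counts = {'y': 2, 'x': 4}
i=4, x='z': counts = {'y': 2, 'x': 4, 'z': 4}
i=5, x='x': counts = {'y': 2, 'x': 9, 'z': 4}
i=6, x='x': counts = {'y': 2, 'x': 15, 'z': 4}
i=7, x='y': counts = {'y': 9, 'x': 15, 'z': 4}
i=8, x='z': counts = {'y': 9, 'x': 15, 'z': 12}
i=9, x='y': counts = {'y': 18, 'x': 15, 'z': 12}

{'y': 18, 'x': 15, 'z': 12}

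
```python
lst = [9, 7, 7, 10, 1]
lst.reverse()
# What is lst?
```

[1, 10, 7, 7, 9]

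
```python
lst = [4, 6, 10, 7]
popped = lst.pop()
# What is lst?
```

[4, 6, 10]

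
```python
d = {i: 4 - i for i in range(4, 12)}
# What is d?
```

{4: 0, 5: -1, 6: -2, 7: -3, 8: -4, 9: -5, 10: -6, 11: -7}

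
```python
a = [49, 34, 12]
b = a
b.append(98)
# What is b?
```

After line 1: a = [49, 34, 12]
After line 2 (b = a is an alias, same object): a = [49, 34, 12], b = [49, 34, 12]
After line 3 (b.append mutates the shared list): a = [49, 34, 12, 98], b = [49, 34, 12, 98]

[49, 34, 12, 98]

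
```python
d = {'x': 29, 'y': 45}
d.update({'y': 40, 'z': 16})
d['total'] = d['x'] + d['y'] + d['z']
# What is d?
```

After line 1: d = {'x': 29, 'y': 45}
After line 2 (y overwritten, z added): d = {'x': 29, 'y': 40, 'z': 16}
After line 3 (total = 29 + 40 + 16 = 85): d = {'x': 29, 'y': 40, 'z': 16, 'total': 85}

{'x': 29, 'y': 40, 'z': 16, 'total': 85}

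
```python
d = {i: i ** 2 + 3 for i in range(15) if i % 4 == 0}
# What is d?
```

{0: 3, 4: 19, 8: 67, 12: 147}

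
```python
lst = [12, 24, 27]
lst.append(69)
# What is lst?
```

[12, 24, 27, 69]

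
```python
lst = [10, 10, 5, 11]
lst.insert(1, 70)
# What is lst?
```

[10, 70, 10, 5, 11]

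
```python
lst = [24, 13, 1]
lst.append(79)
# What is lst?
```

[24, 13, 1, 79]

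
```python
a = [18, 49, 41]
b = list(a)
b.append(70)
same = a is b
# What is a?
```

After line 1: a = [18, 49, 41]
After line 2 (b = list(a) is a shallow copy, new object): a = [18, 49, 41], b = [18, 49, 41]
After line 3 (append only mutates b): a = [18, 49, 41], b = [18, 49, 41, 70]
After line 4 (same = a is b; different objects -> False): same = False

[18, 49, 41]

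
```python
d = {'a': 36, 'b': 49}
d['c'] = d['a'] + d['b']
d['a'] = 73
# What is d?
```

After line 1: d = {'a': 36, 'b': 49}
After line 2 (d['c'] = 36 + 49): d = {'a': 36, 'b': 49, 'c': 85}
After line 3: d = {'a': 73, 'b': 49, 'c': 85}

{'a': 73, 'b': 49, 'c': 85}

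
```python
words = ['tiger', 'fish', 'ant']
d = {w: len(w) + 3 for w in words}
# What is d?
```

{'tiger': 8, 'fish': 7, 'ant': 6}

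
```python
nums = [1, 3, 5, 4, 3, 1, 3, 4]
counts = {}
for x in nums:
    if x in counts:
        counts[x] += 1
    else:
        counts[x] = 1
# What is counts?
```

Initial: counts = {}, nums = [1, 3, 5, 4, 3, 1, 3, 4]
See 1: counts = {1: 1}
See 3: counts = {1: 1, 3: 1}
See 5: counts = {1: 1, 3: 1, 5: 1}
See 4: counts = {1: 1, 3: 1, 5: 1, 4: 1}
See 3: counts = {1: 1, 3: 2, 5: 1, 4: 1}
See 1: counts = {1: 2, 3: 2, 5: 1, 4: 1}
See 3: counts = {1: 2, 3: 3, 5: 1, 4: 1}
See 4: counts = {1: 2, 3: 3, 5: 1, 4: 2}

{1: 2, 3: 3, 5: 1, 4: 2}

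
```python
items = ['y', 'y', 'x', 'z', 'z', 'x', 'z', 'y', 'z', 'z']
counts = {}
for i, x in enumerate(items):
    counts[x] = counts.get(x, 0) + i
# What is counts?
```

Initial: counts = {}, items = ['y', 'y', 'x', 'z', 'z', 'x', 'z', 'y', 'z', 'z']
i=0, x='y': counts = {'y': 0}
i=1, x='y': counts = {'y': 1}
i=2, x='x': counts = {'y': 1, 'x': 2}
i=3, x='z': counts = {'y': 1, 'x': 2, 'z': 3}
i=4, x='z': counts = {'y': 1, 'x': 2, 'z': 7}
i=5, x='x': counts = {'y': 1, 'x': 7, 'z': 7}
i=6, x='z': counts = {'y': 1, 'x': 7, 'z': 13}
i=7, x='y': counts = {'y': 8, 'x': 7, 'z': 13}
i=8, x='z': counts = {'y': 8, 'x': 7, 'z': 21}
i=9, x='z': counts = {'y': 8, 'x': 7, 'z': 30}

{'y': 8, 'x': 7, 'z': 30}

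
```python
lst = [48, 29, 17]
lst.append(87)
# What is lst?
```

[48, 29, 17, 87]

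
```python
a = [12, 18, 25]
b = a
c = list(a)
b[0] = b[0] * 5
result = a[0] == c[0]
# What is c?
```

After line 1: a = [12, 18, 25]
After line 2 (b = a, alias): a = [12, 18, 25], b = [12, 18, 25]
After line 3 (c = list(a) is a copy, new object): c = [12, 18, 25]
After line 4 (b[0] = 12 * 5 = 60; mutates shared a/b): a = b = [60, 18, 25], c = [12, 18, 25]
After line 5 (a[0] = 60, c[0] = 12; result = False)

[12, 18, 25]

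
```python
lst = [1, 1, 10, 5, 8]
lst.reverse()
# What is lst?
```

[8, 5, 10, 1, 1]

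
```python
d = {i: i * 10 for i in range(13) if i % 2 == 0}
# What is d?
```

{0: 0, 2: 20, 4: 40, 6: 60, 8: 80, 10: 100, 12: 120}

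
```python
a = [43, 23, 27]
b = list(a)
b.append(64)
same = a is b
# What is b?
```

After line 1: a = [43, 23, 27]
After line 2 (b = list(a) is a shallow copy, new object): a = [43, 23, 27], b = [43, 23, 27]
After line 3 (append only mutates b): a = [43, 23, 27], b = [43, 23, 27, 64]
After line 4 (same = a is b; different objects -> False): same = False

[43, 23, 27, 64]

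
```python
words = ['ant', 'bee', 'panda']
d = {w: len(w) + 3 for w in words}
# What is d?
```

{'ant': 6, 'bee': 6, 'panda': 8}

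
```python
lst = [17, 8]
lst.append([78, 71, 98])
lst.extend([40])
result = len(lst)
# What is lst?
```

After line 1: lst = [17, 8]
After line 2 (append adds [78, 71, 98] as single element): lst = [17, 8, [78, 71, 98]]
After line 3 (extend unpacks [40], adds 40): lst = [17, 8, [78, 71, 98], 40]
After line 4: result = len(lst) = 4

[17, 8, [78, 71, 98], 40]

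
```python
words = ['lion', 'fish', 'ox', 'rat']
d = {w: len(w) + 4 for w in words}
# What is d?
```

{'lion': 8, 'fish': 8, 'ox': 6, 'rat': 7}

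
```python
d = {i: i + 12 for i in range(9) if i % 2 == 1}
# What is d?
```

{1: 13, 3: 15, 5: 17, 7: 19}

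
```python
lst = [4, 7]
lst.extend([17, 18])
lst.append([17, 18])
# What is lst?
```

After line 1: lst = [4, 7]
After line 2 (extend unpacks [17, 18]): lst = [4, 7, 17, 18]
After line 3 (append adds [17, 18] as single element): lst = [4, 7, 17, 18, [17, 18]]

[4, 7, 17, 18, [17, 18]]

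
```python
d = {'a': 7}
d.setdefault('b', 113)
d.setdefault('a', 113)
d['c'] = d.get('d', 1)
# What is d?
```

After line 1: d = {'a': 7}
After line 2 (setdefault adds 'b'=113): d = {'a': 7, 'b': 113}
After line 3 (setdefault 'a' no-op, already exists): d = {'a': 7, 'b': 113}
After line 4 (get('d', 1) returns default since 'd' not in d): d = {'a': 7, 'b': 113, 'c': 1}

{'a': 7, 'b': 113, 'c': 1}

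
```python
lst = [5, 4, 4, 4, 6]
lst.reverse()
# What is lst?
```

[6, 4, 4, 4, 5]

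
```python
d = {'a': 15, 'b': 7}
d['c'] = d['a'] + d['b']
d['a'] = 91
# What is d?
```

After line 1: d = {'a': 15, 'b': 7}
After line 2 (d['c'] = 15 + 7): d = {'a': 15, 'b': 7, 'c': 22}
After line 3: d = {'a': 91, 'b': 7, 'c': 22}

{'a': 91, 'b': 7, 'c': 22}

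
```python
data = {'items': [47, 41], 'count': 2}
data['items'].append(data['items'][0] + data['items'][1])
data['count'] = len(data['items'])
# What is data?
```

After line 1: data = {'items': [47, 41], 'count': 2}
After line 2 (append 47 + 41 = 88): data = {'items': [47, 41, 88], 'count': 2}
After line 3 (count = len(items) = 3): data = {'items': [47, 41, 88], 'count': 3}

{'items': [47, 41, 88], 'count': 3}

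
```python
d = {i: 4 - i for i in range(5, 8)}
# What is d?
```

{5: -1, 6: -2, 7: -3}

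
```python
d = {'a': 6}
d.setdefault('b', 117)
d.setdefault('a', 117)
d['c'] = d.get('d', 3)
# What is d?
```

After line 1: d = {'a': 6}
After line 2 (setdefault adds 'b'=117): d = {'a': 6, 'b': 117}
After line 3 (setdefault 'a' no-op, already exists): d = {'a': 6, 'b': 117}
After line 4 (get('d', 3) returns default since 'd' not in d): d = {'a': 6, 'b': 117, 'c': 3}

{'a': 6, 'b': 117, 'c': 3}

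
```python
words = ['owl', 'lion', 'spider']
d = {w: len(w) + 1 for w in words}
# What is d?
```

{'owl': 4, 'lion': 5, 'spider': 7}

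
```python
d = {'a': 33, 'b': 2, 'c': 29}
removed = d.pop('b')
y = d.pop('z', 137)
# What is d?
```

After line 1: d = {'a': 33, 'b': 2, 'c': 29}
After line 2 (pop 'b' returns 2): d = {'a': 33, 'c': 29}, removed = 2
After line 3 (pop 'z' missing, returns default 137): d = {'a': 33, 'c': 29}, y = 137

{'a': 33, 'c': 29}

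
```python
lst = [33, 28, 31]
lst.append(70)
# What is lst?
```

[33, 28, 31, 70]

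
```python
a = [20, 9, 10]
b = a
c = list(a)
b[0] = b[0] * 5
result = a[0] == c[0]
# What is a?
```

After line 1: a = [20, 9, 10]
After line 2 (b = a, alias): a = [20, 9, 10], b = [20, 9, 10]
After line 3 (c = list(a) is a copy, new object): c = [20, 9, 10]
After line 4 (b[0] = 20 * 5 = 100; mutates shared a/b): a = b = [100, 9, 10], c = [20, 9, 10]
After line 5 (a[0] = 100, c[0] = 20; result = False)

[100, 9, 10]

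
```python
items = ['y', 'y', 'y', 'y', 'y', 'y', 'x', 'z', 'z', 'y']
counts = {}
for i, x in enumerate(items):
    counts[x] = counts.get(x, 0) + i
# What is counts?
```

Initial: counts = {}, items = ['y', 'y', 'y', 'y', 'y', 'y', 'x', 'z', 'z', 'y']
i=0, x='y': counts = {'y': 0}
i=1, x='y': counts = {'y': 1}
i=2, x='y': counts = {'y': 3}
i=3, x='y': counts = {'y': 6}
i=4, x='y': counts = {'y': 10}
i=5, x='y': counts = {'y': 15}
i=6, x='x': counts = {'y': 15, 'x': 6}
i=7, x='z': counts = {'y': 15, 'x': 6, 'z': 7}
i=8, x='z': counts = {'y': 15, 'x': 6, 'z': 15}
i=9, x='y': counts = {'y': 24, 'x': 6, 'z': 15}

{'y': 24, 'x': 6, 'z': 15}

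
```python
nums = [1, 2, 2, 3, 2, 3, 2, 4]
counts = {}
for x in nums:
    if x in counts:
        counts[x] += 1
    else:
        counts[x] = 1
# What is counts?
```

Initial: counts = {}, nums = [1, 2, 2, 3, 2, 3, 2, 4]
See 1: counts = {1: 1}
See 2: counts = {1: 1, 2: 1}
See 2: counts = {1: 1, 2: 2}
See 3: counts = {1: 1, 2: 2, 3: 1}
See 2: counts = {1: 1, 2: 3, 3: 1}
See 3: counts = {1: 1, 2: 3, 3: 2}
See 2: counts = {1: 1, 2: 4, 3: 2}
See 4: counts = {1: 1, 2: 4, 3: 2, 4: 1}

{1: 1, 2: 4, 3: 2, 4: 1}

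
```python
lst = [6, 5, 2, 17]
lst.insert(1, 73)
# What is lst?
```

[6, 73, 5, 2, 17]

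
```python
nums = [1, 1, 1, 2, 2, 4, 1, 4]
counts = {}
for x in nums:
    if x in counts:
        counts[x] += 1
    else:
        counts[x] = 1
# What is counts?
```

Initial: counts = {}, nums = [1, 1, 1, 2, 2, 4, 1, 4]
See 1: counts = {1: 1}
See 1: counts = {1: 2}
See 1: counts = {1: 3}
See 2: counts = {1: 3, 2: 1}
See 2: counts = {1: 3, 2: 2}
See 4: counts = {1: 3, 2: 2, 4: 1}
See 1: counts = {1: 4, 2: 2, 4: 1}
See 4: counts = {1: 4, 2: 2, 4: 2}

{1: 4, 2: 2, 4: 2}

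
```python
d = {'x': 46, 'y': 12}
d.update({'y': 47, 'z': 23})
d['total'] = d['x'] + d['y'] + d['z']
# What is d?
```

After line 1: d = {'x': 46, 'y': 12}
After line 2 (y overwritten, z added): d = {'x': 46, 'y': 47, 'z': 23}
After line 3 (total = 46 + 47 + 23 = 116): d = {'x': 46, 'y': 47, 'z': 23, 'total': 116}

{'x': 46, 'y': 47, 'z': 23, 'total': 116}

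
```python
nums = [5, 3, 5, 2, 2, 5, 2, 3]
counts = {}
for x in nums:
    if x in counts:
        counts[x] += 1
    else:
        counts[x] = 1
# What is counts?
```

Initial: counts = {}, nums = [5, 3, 5, 2, 2, 5, 2, 3]
See 5: counts = {5: 1}
See 3: counts = {5: 1, 3: 1}
See 5: counts = {5: 2, 3: 1}
See 2: counts = {5: 2, 3: 1, 2: 1}
See 2: counts = {5: 2, 3: 1, 2: 2}
See 5: counts = {5: 3, 3: 1, 2: 2}
See 2: counts = {5: 3, 3: 1, 2: 3}
See 3: counts = {5: 3, 3: 2, 2: 3}

{5: 3, 3: 2, 2: 3}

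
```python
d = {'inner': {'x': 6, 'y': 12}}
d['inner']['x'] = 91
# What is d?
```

After line 1: d = {'inner': {'x': 6, 'y': 12}}
After line 2 (inner x overwritten): d = {'inner': {'x': 91, 'y': 12}}

{'inner': {'x': 91, 'y': 12}}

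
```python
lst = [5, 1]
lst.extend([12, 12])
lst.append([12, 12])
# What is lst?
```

After line 1: lst = [5, 1]
After line 2 (extend unpacks [12, 12]): lst = [5, 1, 12, 12]
After line 3 (append adds [12, 12] as single element): lst = [5, 1, 12, 12, [12, 12]]

[5, 1, 12, 12, [12, 12]]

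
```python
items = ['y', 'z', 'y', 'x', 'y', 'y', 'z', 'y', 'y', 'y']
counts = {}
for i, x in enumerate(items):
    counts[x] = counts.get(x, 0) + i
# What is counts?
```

Initial: counts = {}, items = ['y', 'z', 'y', 'x', 'y', 'y', 'z', 'y', 'y', 'y']
i=0, x='y': counts = {'y': 0}
i=1, x='z': counts = {'y': 0, 'z': 1}
i=2, x='y': counts = {'y': 2, 'z': 1}
i=3, x='x': counts = {'y': 2, 'z': 1, 'x': 3}
i=4, x='y': counts = {'y': 6, 'z': 1, 'x': 3}
i=5, x='y': counts = {'y': 11, 'z': 1, 'x': 3}
i=6, x='z': counts = {'y': 11, 'z': 7, 'x': 3}
i=7, x='y': counts = {'y': 18, 'z': 7, 'x': 3}
i=8, x='y': counts = {'y': 26, 'z': 7, 'x': 3}
i=9, x='y': counts = {'y': 35, 'z': 7, 'x': 3}

{'y': 35, 'z': 7, 'x': 3}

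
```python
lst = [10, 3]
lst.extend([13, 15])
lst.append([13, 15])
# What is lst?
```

After line 1: lst = [10, 3]
After line 2 (extend unpacks [13, 15]): lst = [10, 3, 13, 15]
After line 3 (append adds [13, 15] as single element): lst = [10, 3, 13, 15, [13, 15]]

[10, 3, 13, 15, [13, 15]]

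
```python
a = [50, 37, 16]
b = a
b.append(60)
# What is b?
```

After line 1: a = [50, 37, 16]
After line 2 (b = a is an alias, same object): a = [50, 37, 16], b = [50, 37, 16]
After line 3 (b.append mutates the shared list): a = [50, 37, 16, 60], b = [50, 37, 16, 60]

[50, 37, 16, 60]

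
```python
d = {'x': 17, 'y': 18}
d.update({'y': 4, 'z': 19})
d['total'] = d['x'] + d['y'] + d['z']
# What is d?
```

After line 1: d = {'x': 17, 'y': 18}
After line 2 (y overwritten, z added): d = {'x': 17, 'y': 4, 'z': 19}
After line 3 (total = 17 + 4 + 19 = 40): d = {'x': 17, 'y': 4, 'z': 19, 'total': 40}

{'x': 17, 'y': 4, 'z': 19, 'total': 40}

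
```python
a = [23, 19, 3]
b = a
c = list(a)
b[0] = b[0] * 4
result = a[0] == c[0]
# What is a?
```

After line 1: a = [23, 19, 3]
After line 2 (b = a, alias): a = [23, 19, 3], b = [23, 19, 3]
After line 3 (c = list(a) is a copy, new object): c = [23, 19, 3]
After line 4 (b[0] = 23 * 4 = 92; mutates shared a/b): a = b = [92, 19, 3], c = [23, 19, 3]
After line 5 (a[0] = 92, c[0] = 23; result = False)

[92, 19, 3]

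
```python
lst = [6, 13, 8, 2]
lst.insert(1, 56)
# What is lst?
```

[6, 56, 13, 8, 2]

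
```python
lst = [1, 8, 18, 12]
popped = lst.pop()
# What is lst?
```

[1, 8, 18]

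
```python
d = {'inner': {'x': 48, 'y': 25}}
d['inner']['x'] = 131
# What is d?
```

After line 1: d = {'inner': {'x': 48, 'y': 25}}
After line 2 (inner x overwritten): d = {'inner': {'x': 131, 'y': 25}}

{'inner': {'x': 131, 'y': 25}}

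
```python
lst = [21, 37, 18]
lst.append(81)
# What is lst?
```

[21, 37, 18, 81]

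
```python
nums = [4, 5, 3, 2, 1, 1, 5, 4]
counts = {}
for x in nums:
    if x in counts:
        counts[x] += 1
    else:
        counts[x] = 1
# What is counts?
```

Initial: counts = {}, nums = [4, 5, 3, 2, 1, 1, 5, 4]
See 4: counts = {4: 1}
See 5: counts = {4: 1, 5: 1}
See 3: counts = {4: 1, 5: 1, 3: 1}
See 2: counts = {4: 1, 5: 1, 3: 1, 2: 1}
See 1: counts = {4: 1, 5: 1, 3: 1, 2: 1, 1: 1}
See 1: counts = {4: 1, 5: 1, 3: 1, 2: 1, 1: 2}
See 5: counts = {4: 1, 5: 2, 3: 1, 2: 1, 1: 2}
See 4: counts = {4: 2, 5: 2, 3: 1, 2: 1, 1: 2}

{4: 2, 5: 2, 3: 1, 2: 1, 1: 2}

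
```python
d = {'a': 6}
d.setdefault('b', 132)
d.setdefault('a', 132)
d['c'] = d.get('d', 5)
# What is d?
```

After line 1: d = {'a': 6}
After line 2 (setdefault adds 'b'=132): d = {'a': 6, 'b': 132}
After line 3 (setdefault 'a' no-op, already exists): d = {'a': 6, 'b': 132}
After line 4 (get('d', 5) returns default since 'd' not in d): d = {'a': 6, 'b': 132, 'c': 5}

{'a': 6, 'b': 132, 'c': 5}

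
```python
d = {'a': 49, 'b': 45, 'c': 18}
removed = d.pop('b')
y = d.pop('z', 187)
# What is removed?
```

After line 1: d = {'a': 49, 'b': 45, 'c': 18}
After line 2 (pop 'b' returns 45): d = {'a': 49, 'c': 18}, removed = 45
After line 3 (pop 'z' missing, returns default 187): d = {'a': 49, 'c': 18}, y = 187

45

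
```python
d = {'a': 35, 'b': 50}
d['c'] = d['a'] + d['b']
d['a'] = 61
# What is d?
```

After line 1: d = {'a': 35, 'b': 50}
After line 2 (d['c'] = 35 + 50): d = {'a': 35, 'b': 50, 'c': 85}
After line 3: d = {'a': 61, 'b': 50, 'c': 85}

{'a': 61, 'b': 50, 'c': 85}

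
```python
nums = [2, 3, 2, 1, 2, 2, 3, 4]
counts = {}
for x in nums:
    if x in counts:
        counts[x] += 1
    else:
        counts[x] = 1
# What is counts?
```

Initial: counts = {}, nums = [2, 3, 2, 1, 2, 2, 3, 4]
See 2: counts = {2: 1}
See 3: counts = {2: 1, 3: 1}
See 2: counts = {2: 2, 3: 1}
See 1: counts = {2: 2, 3: 1, 1: 1}
See 2: counts = {2: 3, 3: 1, 1: 1}
See 2: counts = {2: 4, 3: 1, 1: 1}
See 3: counts = {2: 4, 3: 2, 1: 1}
See 4: counts = {2: 4, 3: 2, 1: 1, 4: 1}

{2: 4, 3: 2, 1: 1, 4: 1}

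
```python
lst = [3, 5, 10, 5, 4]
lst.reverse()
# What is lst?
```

[4, 5, 10, 5, 3]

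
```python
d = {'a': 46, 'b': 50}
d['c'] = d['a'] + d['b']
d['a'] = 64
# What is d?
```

After line 1: d = {'a': 46, 'b': 50}
After line 2 (d['c'] = 46 + 50): d = {'a': 46, 'b': 50, 'c': 96}
After line 3: d = {'a': 64, 'b': 50, 'c': 96}

{'a': 64, 'b': 50, 'c': 96}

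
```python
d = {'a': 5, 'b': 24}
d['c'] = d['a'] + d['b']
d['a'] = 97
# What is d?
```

After line 1: d = {'a': 5, 'b': 24}
After line 2 (d['c'] = 5 + 24): d = {'a': 5, 'b': 24, 'c': 29}
After line 3: d = {'a': 97, 'b': 24, 'c': 29}

{'a': 97, 'b': 24, 'c': 29}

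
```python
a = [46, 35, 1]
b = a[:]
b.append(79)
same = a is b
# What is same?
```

After line 1: a = [46, 35, 1]
After line 2 (b = a[:] is a shallow copy, new object): a = [46, 35, 1], b = [46, 35, 1]
After line 3 (append only mutates b): a = [46, 35, 1], b = [46, 35, 1, 79]
After line 4 (same = a is b; different objects -> False): same = False

False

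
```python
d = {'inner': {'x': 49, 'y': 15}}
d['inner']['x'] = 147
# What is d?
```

After line 1: d = {'inner': {'x': 49, 'y': 15}}
After line 2 (inner x overwritten): d = {'inner': {'x': 147, 'y': 15}}

{'inner': {'x': 147, 'y': 15}}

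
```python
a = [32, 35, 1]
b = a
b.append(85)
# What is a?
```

After line 1: a = [32, 35, 1]
After line 2 (b = a is an alias, same object): a = [32, 35, 1], b = [32, 35, 1]
After line 3 (b.append mutates the shared list): a = [32, 35, 1, 85], b = [32, 35, 1, 85]

[32, 35, 1, 85]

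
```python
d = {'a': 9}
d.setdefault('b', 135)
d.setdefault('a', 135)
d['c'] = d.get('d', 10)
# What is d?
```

After line 1: d = {'a': 9}
After line 2 (setdefault adds 'b'=135): d = {'a': 9, 'b': 135}
After line 3 (setdefault 'a' no-op, already exists): d = {'a': 9, 'b': 135}
After line 4 (get('d', 10) returns default since 'd' not in d): d = {'a': 9, 'b': 135, 'c': 10}

{'a': 9, 'b': 135, 'c': 10}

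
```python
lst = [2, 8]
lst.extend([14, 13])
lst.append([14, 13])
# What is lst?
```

After line 1: lst = [2, 8]
After line 2 (extend unpacks [14, 13]): lst = [2, 8, 14, 13]
After line 3 (append adds [14, 13] as single element): lst = [2, 8, 14, 13, [14, 13]]

[2, 8, 14, 13, [14, 13]]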